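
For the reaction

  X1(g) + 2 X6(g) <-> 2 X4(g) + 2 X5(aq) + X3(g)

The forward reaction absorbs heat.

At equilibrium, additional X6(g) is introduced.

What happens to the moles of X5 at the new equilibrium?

increases

Adding X6 (g), a reactant, drives the reaction to the right.
The net shift is to the right. X5 is a product, so its amount increases.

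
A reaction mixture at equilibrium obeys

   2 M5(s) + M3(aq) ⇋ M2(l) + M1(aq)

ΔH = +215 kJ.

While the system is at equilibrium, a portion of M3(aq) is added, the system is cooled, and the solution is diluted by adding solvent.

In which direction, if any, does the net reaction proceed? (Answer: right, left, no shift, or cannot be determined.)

Adding M3 (aq), a reactant, drives the reaction to the right.
The forward reaction is endothermic. Lowering T favours the exothermic direction — shift to the left.
Dilution scales every aqueous concentration by the same factor. Δn_aq = 1 − 1 = 0, so Q is unchanged — no shift.
The individual effects push in opposite directions; without quantitative information the net direction cannot be determined.

cannot be determined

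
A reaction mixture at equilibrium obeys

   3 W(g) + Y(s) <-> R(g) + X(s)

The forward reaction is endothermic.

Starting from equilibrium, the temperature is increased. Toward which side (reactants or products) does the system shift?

The forward reaction is endothermic. Raising T favours the endothermic direction — shift to the right.

right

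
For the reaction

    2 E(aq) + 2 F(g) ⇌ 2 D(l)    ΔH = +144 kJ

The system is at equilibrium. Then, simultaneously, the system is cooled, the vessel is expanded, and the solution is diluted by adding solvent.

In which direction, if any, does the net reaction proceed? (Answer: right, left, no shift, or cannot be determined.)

The forward reaction is endothermic. Lowering T favours the exothermic direction — shift to the left.
Gas moles: reactants 2, products 0 (Δn_gas = -2). Expansion shifts the system toward the side with more moles of gas — to the left.
Dilution lowers every aqueous concentration by the same factor. Δn_aq = 0 − 2 = -2, so the system shifts toward the side with more dissolved moles — to the left.
All effects act in the same direction — net shift to the left.

left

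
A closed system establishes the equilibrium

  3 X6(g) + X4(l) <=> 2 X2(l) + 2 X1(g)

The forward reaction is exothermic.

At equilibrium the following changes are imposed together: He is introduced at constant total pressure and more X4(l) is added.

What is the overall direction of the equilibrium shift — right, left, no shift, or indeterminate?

Adding inert gas at constant total pressure expands the volume and lowers every reacting partial pressure. With Δn_gas = 2 − 3 = -1, Q moves away from K toward the side with fewer gas moles, so the system shifts toward the side with more gas moles — to the left.
X4 is a pure liquid; its activity is 1 regardless of amount, so Q is unaffected — no shift from this change.
Only the nonzero effect(s) matter; the net shift is to the left.

left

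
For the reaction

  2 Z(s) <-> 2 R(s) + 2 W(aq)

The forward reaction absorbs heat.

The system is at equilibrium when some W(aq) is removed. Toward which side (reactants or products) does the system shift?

Removing W (aq), a product, drives the reaction to the right.

right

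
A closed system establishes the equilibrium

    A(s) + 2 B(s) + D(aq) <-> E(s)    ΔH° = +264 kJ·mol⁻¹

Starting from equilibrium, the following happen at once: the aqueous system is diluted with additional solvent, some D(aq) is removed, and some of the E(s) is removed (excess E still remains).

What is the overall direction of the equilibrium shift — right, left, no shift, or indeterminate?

left

Dilution lowers every aqueous concentration by the same factor. Δn_aq = 0 − 1 = -1, so the system shifts toward the side with more dissolved moles — to the left.
Removing D (aq), a reactant, drives the reaction to the left.
E is a pure solid; its activity is 1 regardless of amount, so Q is unaffected — no shift from this change.
Only the nonzero effect(s) matter; the net shift is to the left.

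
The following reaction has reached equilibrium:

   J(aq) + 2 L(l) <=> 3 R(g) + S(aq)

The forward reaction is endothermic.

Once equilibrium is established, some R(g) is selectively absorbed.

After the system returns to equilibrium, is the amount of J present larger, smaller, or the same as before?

decreases

Removing R (g), a product, drives the reaction to the right.
The net shift is to the right. J is a reactant, so its amount decreases.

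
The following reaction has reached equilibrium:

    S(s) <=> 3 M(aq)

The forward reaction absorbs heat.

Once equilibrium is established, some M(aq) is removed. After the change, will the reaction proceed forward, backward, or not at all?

Removing M (aq), a product, drives the reaction to the right.

right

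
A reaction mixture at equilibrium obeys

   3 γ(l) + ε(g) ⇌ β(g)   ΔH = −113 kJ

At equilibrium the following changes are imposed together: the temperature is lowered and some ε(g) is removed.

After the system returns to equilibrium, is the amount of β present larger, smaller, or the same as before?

cannot be determined

The forward reaction is exothermic. Lowering T favours the exothermic direction — shift to the right.
Removing ε (g), a reactant, drives the reaction to the left.
The two effects oppose each other, so the net shift — and hence the change in β — cannot be determined from the given information.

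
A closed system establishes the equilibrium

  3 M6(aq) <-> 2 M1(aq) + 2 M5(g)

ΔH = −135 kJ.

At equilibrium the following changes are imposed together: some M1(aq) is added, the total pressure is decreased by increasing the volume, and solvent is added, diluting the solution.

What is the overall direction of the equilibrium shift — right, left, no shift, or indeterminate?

Adding M1 (aq), a product, drives the reaction to the left.
Gas moles: reactants 0, products 2 (Δn_gas = +2). Expansion shifts the system toward the side with more moles of gas — to the right.
Dilution lowers every aqueous concentration by the same factor. Δn_aq = 2 − 3 = -1, so the system shifts toward the side with more dissolved moles — to the left.
The individual effects push in opposite directions; without quantitative information the net direction cannot be determined.

cannot be determined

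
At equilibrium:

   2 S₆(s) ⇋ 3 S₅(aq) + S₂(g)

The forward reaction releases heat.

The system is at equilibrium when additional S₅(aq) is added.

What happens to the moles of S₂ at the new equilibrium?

decreases

Adding S₅ (aq), a product, drives the reaction to the left.
The net shift is to the left. S₂ is a product, so its amount decreases.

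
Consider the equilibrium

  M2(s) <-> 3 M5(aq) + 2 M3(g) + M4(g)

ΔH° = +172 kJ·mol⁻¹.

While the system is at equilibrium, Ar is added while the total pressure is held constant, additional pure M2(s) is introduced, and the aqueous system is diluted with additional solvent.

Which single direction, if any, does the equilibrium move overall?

Adding inert gas at constant total pressure expands the volume and lowers every reacting partial pressure. With Δn_gas = 3 − 0 = +3, Q moves away from K toward the side with fewer gas moles, so the system shifts toward the side with more gas moles — to the right.
M2 is a pure solid; its activity is 1 regardless of amount, so Q is unaffected — no shift from this change.
Dilution lowers every aqueous concentration by the same factor. Δn_aq = 3 − 0 = +3, so the system shifts toward the side with more dissolved moles — to the right.
Only the nonzero effect(s) matter; the net shift is to the right.

right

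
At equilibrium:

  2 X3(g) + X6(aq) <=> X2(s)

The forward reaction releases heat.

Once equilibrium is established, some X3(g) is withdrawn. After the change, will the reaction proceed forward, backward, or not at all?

Removing X3 (g), a reactant, drives the reaction to the left.

left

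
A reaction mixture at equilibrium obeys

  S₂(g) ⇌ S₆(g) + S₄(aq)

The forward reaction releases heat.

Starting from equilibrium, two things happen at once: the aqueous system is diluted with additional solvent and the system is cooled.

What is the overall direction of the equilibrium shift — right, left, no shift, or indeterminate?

right

Dilution lowers every aqueous concentration by the same factor. Δn_aq = 1 − 0 = +1, so the system shifts toward the side with more dissolved moles — to the right.
The forward reaction is exothermic. Lowering T favours the exothermic direction — shift to the right.
All effects act in the same direction — net shift to the right.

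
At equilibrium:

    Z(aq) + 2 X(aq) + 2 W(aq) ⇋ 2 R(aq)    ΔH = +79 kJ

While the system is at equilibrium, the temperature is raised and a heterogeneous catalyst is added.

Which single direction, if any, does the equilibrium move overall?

The forward reaction is endothermic. Raising T favours the endothermic direction — shift to the right.
A catalyst speeds both forward and reverse rates equally; it changes neither Q nor K — no shift from this change.
Only the nonzero effect(s) matter; the net shift is to the right.

right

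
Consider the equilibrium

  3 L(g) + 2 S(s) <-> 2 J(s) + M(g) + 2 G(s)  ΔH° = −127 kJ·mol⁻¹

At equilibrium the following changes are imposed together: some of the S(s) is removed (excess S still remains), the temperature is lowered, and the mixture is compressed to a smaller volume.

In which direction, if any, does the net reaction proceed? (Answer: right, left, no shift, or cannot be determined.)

right

S is a pure solid; its activity is 1 regardless of amount, so Q is unaffected — no shift from this change.
The forward reaction is exothermic. Lowering T favours the exothermic direction — shift to the right.
Gas moles: reactants 3, products 1 (Δn_gas = -2). Compression shifts the system toward the side with fewer moles of gas — to the right.
Only the nonzero effect(s) matter; the net shift is to the right.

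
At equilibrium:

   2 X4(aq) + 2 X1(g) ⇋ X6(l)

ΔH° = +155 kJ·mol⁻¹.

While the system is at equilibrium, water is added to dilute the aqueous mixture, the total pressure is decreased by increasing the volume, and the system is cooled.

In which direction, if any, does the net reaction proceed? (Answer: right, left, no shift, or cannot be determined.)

Dilution lowers every aqueous concentration by the same factor. Δn_aq = 0 − 2 = -2, so the system shifts toward the side with more dissolved moles — to the left.
Gas moles: reactants 2, products 0 (Δn_gas = -2). Expansion shifts the system toward the side with more moles of gas — to the left.
The forward reaction is endothermic. Lowering T favours the exothermic direction — shift to the left.
All effects act in the same direction — net shift to the left.

left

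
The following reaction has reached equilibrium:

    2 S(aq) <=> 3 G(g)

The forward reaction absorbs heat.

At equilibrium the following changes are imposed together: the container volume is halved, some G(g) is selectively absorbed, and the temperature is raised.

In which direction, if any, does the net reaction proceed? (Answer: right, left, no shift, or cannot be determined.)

Gas moles: reactants 0, products 3 (Δn_gas = +3). Compression shifts the system toward the side with fewer moles of gas — to the left.
Removing G (g), a product, drives the reaction to the right.
The forward reaction is endothermic. Raising T favours the endothermic direction — shift to the right.
The individual effects push in opposite directions; without quantitative information the net direction cannot be determined.

cannot be determined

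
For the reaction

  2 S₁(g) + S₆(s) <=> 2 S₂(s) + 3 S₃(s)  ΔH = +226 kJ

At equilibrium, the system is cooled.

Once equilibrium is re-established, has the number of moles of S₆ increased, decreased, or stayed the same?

increases

The forward reaction is endothermic. Lowering T favours the exothermic direction — shift to the left.
The net shift is to the left. S₆ is a reactant, so its amount increases.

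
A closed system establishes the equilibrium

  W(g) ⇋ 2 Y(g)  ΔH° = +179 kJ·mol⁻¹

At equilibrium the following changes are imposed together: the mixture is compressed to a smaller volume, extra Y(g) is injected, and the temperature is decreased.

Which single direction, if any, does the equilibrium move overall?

Gas moles: reactants 1, products 2 (Δn_gas = +1). Compression shifts the system toward the side with fewer moles of gas — to the left.
Adding Y (g), a product, drives the reaction to the left.
The forward reaction is endothermic. Lowering T favours the exothermic direction — shift to the left.
All effects act in the same direction — net shift to the left.

left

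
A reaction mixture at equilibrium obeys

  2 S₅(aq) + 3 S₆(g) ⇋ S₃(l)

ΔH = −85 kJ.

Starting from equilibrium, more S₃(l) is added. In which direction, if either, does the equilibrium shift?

no shift

S₃ is a pure liquid; its activity is 1 regardless of amount, so Q is unaffected — no shift from this change.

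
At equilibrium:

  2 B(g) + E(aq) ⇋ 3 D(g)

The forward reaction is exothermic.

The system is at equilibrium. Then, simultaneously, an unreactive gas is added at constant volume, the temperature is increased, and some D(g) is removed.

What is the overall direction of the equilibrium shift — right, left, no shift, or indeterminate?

cannot be determined

At constant volume, adding an inert gas leaves every reacting species' partial pressure unchanged, so Q is unchanged — no shift from this change.
The forward reaction is exothermic. Raising T favours the endothermic direction — shift to the left.
Removing D (g), a product, drives the reaction to the right.
The individual effects push in opposite directions; without quantitative information the net direction cannot be determined.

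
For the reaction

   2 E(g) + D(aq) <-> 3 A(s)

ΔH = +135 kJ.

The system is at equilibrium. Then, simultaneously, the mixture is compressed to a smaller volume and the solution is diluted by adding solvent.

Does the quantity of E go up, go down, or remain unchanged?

cannot be determined

Gas moles: reactants 2, products 0 (Δn_gas = -2). Compression shifts the system toward the side with fewer moles of gas — to the right.
Dilution lowers every aqueous concentration by the same factor. Δn_aq = 0 − 1 = -1, so the system shifts toward the side with more dissolved moles — to the left.
The two effects oppose each other, so the net shift — and hence the change in E — cannot be determined from the given information.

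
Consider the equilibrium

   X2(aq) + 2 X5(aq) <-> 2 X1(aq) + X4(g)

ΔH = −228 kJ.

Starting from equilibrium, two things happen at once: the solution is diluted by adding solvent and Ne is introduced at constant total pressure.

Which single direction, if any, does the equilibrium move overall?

cannot be determined

Dilution lowers every aqueous concentration by the same factor. Δn_aq = 2 − 3 = -1, so the system shifts toward the side with more dissolved moles — to the left.
Adding inert gas at constant total pressure expands the volume and lowers every reacting partial pressure. With Δn_gas = 1 − 0 = +1, Q moves away from K toward the side with fewer gas moles, so the system shifts toward the side with more gas moles — to the right.
The individual effects push in opposite directions; without quantitative information the net direction cannot be determined.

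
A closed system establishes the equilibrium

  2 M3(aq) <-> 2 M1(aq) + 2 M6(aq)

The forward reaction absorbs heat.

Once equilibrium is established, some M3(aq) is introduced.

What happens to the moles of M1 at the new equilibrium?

increases

Adding M3 (aq), a reactant, drives the reaction to the right.
The net shift is to the right. M1 is a product, so its amount increases.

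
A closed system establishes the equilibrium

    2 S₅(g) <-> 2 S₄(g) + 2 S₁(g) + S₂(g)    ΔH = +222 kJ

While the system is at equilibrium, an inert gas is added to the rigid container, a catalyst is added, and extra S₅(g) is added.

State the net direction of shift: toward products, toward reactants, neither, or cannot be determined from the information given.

right

At constant volume, adding an inert gas leaves every reacting species' partial pressure unchanged, so Q is unchanged — no shift from this change.
A catalyst speeds both forward and reverse rates equally; it changes neither Q nor K — no shift from this change.
Adding S₅ (g), a reactant, drives the reaction to the right.
Only the nonzero effect(s) matter; the net shift is to the right.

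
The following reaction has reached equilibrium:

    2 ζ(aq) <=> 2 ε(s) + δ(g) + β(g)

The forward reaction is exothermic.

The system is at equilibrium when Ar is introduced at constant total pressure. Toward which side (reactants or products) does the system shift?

Adding inert gas at constant total pressure expands the volume and lowers every reacting partial pressure. With Δn_gas = 2 − 0 = +2, Q moves away from K toward the side with fewer gas moles, so the system shifts toward the side with more gas moles — to the right.

right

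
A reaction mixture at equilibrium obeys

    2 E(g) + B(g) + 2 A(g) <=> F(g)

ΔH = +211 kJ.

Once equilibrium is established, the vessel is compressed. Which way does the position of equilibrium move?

Gas moles: reactants 5, products 1 (Δn_gas = -4). Compression shifts the system toward the side with fewer moles of gas — to the right.

right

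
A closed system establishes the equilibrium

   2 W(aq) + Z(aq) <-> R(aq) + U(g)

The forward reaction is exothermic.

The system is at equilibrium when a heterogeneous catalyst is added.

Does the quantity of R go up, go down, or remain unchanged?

A catalyst speeds both forward and reverse rates equally; it changes neither Q nor K — no shift from this change.
No net shift occurs, so the amount of R is unchanged.

unchanged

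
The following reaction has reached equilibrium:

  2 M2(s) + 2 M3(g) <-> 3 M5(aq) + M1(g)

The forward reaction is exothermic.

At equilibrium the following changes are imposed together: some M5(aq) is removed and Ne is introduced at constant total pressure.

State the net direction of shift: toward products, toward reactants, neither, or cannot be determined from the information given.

Removing M5 (aq), a product, drives the reaction to the right.
Adding inert gas at constant total pressure expands the volume and lowers every reacting partial pressure. With Δn_gas = 1 − 2 = -1, Q moves away from K toward the side with fewer gas moles, so the system shifts toward the side with more gas moles — to the left.
The individual effects push in opposite directions; without quantitative information the net direction cannot be determined.

cannot be determined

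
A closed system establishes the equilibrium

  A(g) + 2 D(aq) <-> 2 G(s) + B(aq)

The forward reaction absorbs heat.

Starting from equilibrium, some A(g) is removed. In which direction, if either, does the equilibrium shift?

Removing A (g), a reactant, drives the reaction to the left.

left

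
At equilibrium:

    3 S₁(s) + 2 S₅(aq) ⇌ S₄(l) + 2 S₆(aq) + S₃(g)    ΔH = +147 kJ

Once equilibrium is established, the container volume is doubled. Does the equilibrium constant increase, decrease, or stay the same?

unchanged

The equilibrium constant depends only on temperature. This perturbation may move the position of equilibrium, but since T is unchanged, K itself is unchanged.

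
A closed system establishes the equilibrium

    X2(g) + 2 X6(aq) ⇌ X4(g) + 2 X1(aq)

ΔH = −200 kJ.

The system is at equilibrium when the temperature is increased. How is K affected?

decreases

K depends on temperature via the van 't Hoff relation. The forward reaction is exothermic, so raising T decreases K.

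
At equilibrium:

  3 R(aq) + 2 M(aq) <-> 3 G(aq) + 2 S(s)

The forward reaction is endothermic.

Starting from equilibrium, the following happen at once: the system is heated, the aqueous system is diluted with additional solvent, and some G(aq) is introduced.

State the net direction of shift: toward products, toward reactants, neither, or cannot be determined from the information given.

cannot be determined

The forward reaction is endothermic. Raising T favours the endothermic direction — shift to the right.
Dilution lowers every aqueous concentration by the same factor. Δn_aq = 3 − 5 = -2, so the system shifts toward the side with more dissolved moles — to the left.
Adding G (aq), a product, drives the reaction to the left.
The individual effects push in opposite directions; without quantitative information the net direction cannot be determined.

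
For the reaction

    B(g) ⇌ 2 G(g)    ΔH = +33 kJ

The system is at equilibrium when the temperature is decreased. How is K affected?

decreases

K depends on temperature via the van 't Hoff relation. The forward reaction is endothermic, so lowering T decreases K.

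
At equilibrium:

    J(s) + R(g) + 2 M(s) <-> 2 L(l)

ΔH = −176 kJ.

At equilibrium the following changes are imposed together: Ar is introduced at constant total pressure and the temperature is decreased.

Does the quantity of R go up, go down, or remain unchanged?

cannot be determined

Adding inert gas at constant total pressure expands the volume and lowers every reacting partial pressure. With Δn_gas = 0 − 1 = -1, Q moves away from K toward the side with fewer gas moles, so the system shifts toward the side with more gas moles — to the left.
The forward reaction is exothermic. Lowering T favours the exothermic direction — shift to the right.
The two effects oppose each other, so the net shift — and hence the change in R — cannot be determined from the given information.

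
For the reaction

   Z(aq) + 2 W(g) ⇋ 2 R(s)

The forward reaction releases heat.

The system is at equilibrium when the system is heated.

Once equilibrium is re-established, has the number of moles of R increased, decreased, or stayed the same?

The forward reaction is exothermic. Raising T favours the endothermic direction — shift to the left.
The net shift is to the left. R is a product, so its amount decreases.

decreases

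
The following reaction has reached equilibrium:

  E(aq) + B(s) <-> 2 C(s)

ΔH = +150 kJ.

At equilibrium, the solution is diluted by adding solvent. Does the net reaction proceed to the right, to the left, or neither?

Dilution lowers every aqueous concentration by the same factor. Δn_aq = 0 − 1 = -1, so the system shifts toward the side with more dissolved moles — to the left.

left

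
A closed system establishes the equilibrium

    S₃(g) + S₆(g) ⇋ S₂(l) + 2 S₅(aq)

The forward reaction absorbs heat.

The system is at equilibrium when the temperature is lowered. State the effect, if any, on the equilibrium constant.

decreases

K depends on temperature via the van 't Hoff relation. The forward reaction is endothermic, so lowering T decreases K.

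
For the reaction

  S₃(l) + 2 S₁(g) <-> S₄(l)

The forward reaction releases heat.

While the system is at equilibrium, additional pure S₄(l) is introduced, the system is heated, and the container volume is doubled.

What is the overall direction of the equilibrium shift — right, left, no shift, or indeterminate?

S₄ is a pure liquid; its activity is 1 regardless of amount, so Q is unaffected — no shift from this change.
The forward reaction is exothermic. Raising T favours the endothermic direction — shift to the left.
Gas moles: reactants 2, products 0 (Δn_gas = -2). Expansion shifts the system toward the side with more moles of gas — to the left.
Only the nonzero effect(s) matter; the net shift is to the left.

left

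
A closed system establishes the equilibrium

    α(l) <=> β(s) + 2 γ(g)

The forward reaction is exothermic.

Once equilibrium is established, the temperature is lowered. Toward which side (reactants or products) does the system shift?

The forward reaction is exothermic. Lowering T favours the exothermic direction — shift to the right.

right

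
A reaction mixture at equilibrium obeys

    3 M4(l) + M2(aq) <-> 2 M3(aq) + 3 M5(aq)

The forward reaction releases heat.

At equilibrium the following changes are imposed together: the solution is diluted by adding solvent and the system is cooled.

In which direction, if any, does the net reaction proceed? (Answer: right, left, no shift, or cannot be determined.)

Dilution lowers every aqueous concentration by the same factor. Δn_aq = 5 − 1 = +4, so the system shifts toward the side with more dissolved moles — to the right.
The forward reaction is exothermic. Lowering T favours the exothermic direction — shift to the right.
All effects act in the same direction — net shift to the right.

right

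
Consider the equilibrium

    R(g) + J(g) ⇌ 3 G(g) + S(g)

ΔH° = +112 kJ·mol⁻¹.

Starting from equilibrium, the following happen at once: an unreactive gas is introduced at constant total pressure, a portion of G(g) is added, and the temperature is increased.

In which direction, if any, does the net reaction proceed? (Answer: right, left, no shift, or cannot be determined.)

cannot be determined

Adding inert gas at constant total pressure expands the volume and lowers every reacting partial pressure. With Δn_gas = 4 − 2 = +2, Q moves away from K toward the side with fewer gas moles, so the system shifts toward the side with more gas moles — to the right.
Adding G (g), a product, drives the reaction to the left.
The forward reaction is endothermic. Raising T favours the endothermic direction — shift to the right.
The individual effects push in opposite directions; without quantitative information the net direction cannot be determined.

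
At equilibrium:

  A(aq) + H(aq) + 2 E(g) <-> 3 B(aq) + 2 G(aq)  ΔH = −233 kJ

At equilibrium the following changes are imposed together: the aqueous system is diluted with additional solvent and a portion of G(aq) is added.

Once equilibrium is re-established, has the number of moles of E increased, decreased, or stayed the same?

cannot be determined

Dilution lowers every aqueous concentration by the same factor. Δn_aq = 5 − 2 = +3, so the system shifts toward the side with more dissolved moles — to the right.
Adding G (aq), a product, drives the reaction to the left.
The two effects oppose each other, so the net shift — and hence the change in E — cannot be determined from the given information.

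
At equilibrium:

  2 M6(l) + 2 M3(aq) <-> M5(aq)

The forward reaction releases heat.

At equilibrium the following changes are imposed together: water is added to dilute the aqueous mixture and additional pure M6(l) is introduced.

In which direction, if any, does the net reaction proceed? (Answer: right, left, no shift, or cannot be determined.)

left

Dilution lowers every aqueous concentration by the same factor. Δn_aq = 1 − 2 = -1, so the system shifts toward the side with more dissolved moles — to the left.
M6 is a pure liquid; its activity is 1 regardless of amount, so Q is unaffected — no shift from this change.
Only the nonzero effect(s) matter; the net shift is to the left.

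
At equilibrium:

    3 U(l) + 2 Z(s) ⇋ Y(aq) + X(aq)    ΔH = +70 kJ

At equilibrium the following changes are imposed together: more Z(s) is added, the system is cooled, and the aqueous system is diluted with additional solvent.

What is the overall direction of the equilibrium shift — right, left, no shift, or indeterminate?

Z is a pure solid; its activity is 1 regardless of amount, so Q is unaffected — no shift from this change.
The forward reaction is endothermic. Lowering T favours the exothermic direction — shift to the left.
Dilution lowers every aqueous concentration by the same factor. Δn_aq = 2 − 0 = +2, so the system shifts toward the side with more dissolved moles — to the right.
The individual effects push in opposite directions; without quantitative information the net direction cannot be determined.

cannot be determined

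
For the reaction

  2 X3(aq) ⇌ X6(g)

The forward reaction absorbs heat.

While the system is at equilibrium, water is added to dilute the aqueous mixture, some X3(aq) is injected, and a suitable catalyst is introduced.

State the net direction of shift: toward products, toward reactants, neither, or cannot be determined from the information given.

Dilution lowers every aqueous concentration by the same factor. Δn_aq = 0 − 2 = -2, so the system shifts toward the side with more dissolved moles — to the left.
Adding X3 (aq), a reactant, drives the reaction to the right.
A catalyst speeds both forward and reverse rates equally; it changes neither Q nor K — no shift from this change.
The individual effects push in opposite directions; without quantitative information the net direction cannot be determined.

cannot be determined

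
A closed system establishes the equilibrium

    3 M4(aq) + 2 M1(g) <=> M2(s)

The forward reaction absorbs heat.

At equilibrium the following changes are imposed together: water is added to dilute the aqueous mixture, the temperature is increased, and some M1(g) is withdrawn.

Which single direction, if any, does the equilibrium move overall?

cannot be determined

Dilution lowers every aqueous concentration by the same factor. Δn_aq = 0 − 3 = -3, so the system shifts toward the side with more dissolved moles — to the left.
The forward reaction is endothermic. Raising T favours the endothermic direction — shift to the right.
Removing M1 (g), a reactant, drives the reaction to the left.
The individual effects push in opposite directions; without quantitative information the net direction cannot be determined.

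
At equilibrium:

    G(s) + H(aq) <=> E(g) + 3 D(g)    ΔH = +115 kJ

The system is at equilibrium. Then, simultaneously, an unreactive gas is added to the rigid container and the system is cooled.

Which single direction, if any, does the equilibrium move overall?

left

At constant volume, adding an inert gas leaves every reacting species' partial pressure unchanged, so Q is unchanged — no shift from this change.
The forward reaction is endothermic. Lowering T favours the exothermic direction — shift to the left.
Only the nonzero effect(s) matter; the net shift is to the left.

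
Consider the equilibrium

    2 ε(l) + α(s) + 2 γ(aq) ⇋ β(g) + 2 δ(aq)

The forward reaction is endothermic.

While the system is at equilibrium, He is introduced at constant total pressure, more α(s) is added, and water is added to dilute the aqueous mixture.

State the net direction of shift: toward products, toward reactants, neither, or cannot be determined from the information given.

right

Adding inert gas at constant total pressure expands the volume and lowers every reacting partial pressure. With Δn_gas = 1 − 0 = +1, Q moves away from K toward the side with fewer gas moles, so the system shifts toward the side with more gas moles — to the right.
α is a pure solid; its activity is 1 regardless of amount, so Q is unaffected — no shift from this change.
Dilution scales every aqueous concentration by the same factor. Δn_aq = 2 − 2 = 0, so Q is unchanged — no shift.
Only the nonzero effect(s) matter; the net shift is to the right.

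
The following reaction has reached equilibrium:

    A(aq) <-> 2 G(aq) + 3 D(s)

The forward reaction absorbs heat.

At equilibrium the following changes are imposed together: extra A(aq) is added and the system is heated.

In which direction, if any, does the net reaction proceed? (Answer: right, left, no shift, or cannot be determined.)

Adding A (aq), a reactant, drives the reaction to the right.
The forward reaction is endothermic. Raising T favours the endothermic direction — shift to the right.
All effects act in the same direction — net shift to the right.

right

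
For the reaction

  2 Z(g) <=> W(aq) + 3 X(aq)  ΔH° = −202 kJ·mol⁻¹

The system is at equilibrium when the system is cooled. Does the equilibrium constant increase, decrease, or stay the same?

K depends on temperature via the van 't Hoff relation. The forward reaction is exothermic, so lowering T increases K.

increases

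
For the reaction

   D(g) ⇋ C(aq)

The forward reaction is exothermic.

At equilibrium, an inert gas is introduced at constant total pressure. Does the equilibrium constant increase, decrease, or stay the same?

The equilibrium constant depends only on temperature. This perturbation may move the position of equilibrium, but since T is unchanged, K itself is unchanged.

unchanged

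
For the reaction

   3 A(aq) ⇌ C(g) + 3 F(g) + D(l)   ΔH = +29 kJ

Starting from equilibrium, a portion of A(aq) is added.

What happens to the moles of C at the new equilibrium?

increases

Adding A (aq), a reactant, drives the reaction to the right.
The net shift is to the right. C is a product, so its amount increases.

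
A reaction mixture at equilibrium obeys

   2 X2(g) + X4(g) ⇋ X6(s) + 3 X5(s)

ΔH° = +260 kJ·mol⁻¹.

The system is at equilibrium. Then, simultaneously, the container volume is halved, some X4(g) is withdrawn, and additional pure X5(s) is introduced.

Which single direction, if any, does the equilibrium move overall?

cannot be determined

Gas moles: reactants 3, products 0 (Δn_gas = -3). Compression shifts the system toward the side with fewer moles of gas — to the right.
Removing X4 (g), a reactant, drives the reaction to the left.
X5 is a pure solid; its activity is 1 regardless of amount, so Q is unaffected — no shift from this change.
The individual effects push in opposite directions; without quantitative information the net direction cannot be determined.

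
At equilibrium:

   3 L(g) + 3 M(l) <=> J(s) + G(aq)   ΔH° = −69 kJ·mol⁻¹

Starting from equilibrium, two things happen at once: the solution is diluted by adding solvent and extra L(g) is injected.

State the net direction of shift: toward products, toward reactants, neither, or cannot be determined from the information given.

right

Dilution lowers every aqueous concentration by the same factor. Δn_aq = 1 − 0 = +1, so the system shifts toward the side with more dissolved moles — to the right.
Adding L (g), a reactant, drives the reaction to the right.
All effects act in the same direction — net shift to the right.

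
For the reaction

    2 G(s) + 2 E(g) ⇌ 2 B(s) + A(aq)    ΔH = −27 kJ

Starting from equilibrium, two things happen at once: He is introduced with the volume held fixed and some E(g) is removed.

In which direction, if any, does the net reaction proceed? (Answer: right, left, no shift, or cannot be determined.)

left

At constant volume, adding an inert gas leaves every reacting species' partial pressure unchanged, so Q is unchanged — no shift from this change.
Removing E (g), a reactant, drives the reaction to the left.
Only the nonzero effect(s) matter; the net shift is to the left.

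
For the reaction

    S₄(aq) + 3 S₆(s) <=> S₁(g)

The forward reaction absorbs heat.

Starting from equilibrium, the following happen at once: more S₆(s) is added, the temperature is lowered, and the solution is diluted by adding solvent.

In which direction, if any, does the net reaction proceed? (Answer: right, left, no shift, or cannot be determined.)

left

S₆ is a pure solid; its activity is 1 regardless of amount, so Q is unaffected — no shift from this change.
The forward reaction is endothermic. Lowering T favours the exothermic direction — shift to the left.
Dilution lowers every aqueous concentration by the same factor. Δn_aq = 0 − 1 = -1, so the system shifts toward the side with more dissolved moles — to the left.
Only the nonzero effect(s) matter; the net shift is to the left.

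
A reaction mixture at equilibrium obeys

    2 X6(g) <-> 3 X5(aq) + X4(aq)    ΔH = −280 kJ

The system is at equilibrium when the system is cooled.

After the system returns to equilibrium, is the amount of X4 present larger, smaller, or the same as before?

The forward reaction is exothermic. Lowering T favours the exothermic direction — shift to the right.
The net shift is to the right. X4 is a product, so its amount increases.

increases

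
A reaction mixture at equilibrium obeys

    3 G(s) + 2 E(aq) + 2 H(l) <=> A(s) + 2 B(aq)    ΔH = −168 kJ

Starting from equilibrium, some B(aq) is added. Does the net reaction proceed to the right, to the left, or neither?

left

Adding B (aq), a product, drives the reaction to the left.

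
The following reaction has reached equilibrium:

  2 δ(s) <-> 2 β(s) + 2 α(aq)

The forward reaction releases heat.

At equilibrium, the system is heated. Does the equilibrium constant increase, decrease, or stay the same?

K depends on temperature via the van 't Hoff relation. The forward reaction is exothermic, so raising T decreases K.

decreases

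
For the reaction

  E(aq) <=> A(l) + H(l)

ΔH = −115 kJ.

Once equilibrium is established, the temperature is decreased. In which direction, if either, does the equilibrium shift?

The forward reaction is exothermic. Lowering T favours the exothermic direction — shift to the right.

right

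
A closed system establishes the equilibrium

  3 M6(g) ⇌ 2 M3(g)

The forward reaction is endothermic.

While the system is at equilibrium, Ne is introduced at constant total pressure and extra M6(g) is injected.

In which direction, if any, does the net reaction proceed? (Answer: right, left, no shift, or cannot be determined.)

Adding inert gas at constant total pressure expands the volume and lowers every reacting partial pressure. With Δn_gas = 2 − 3 = -1, Q moves away from K toward the side with fewer gas moles, so the system shifts toward the side with more gas moles — to the left.
Adding M6 (g), a reactant, drives the reaction to the right.
The individual effects push in opposite directions; without quantitative information the net direction cannot be determined.

cannot be determined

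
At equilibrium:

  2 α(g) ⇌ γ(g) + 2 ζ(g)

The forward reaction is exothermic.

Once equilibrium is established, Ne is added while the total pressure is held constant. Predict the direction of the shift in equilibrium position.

right

Adding inert gas at constant total pressure expands the volume and lowers every reacting partial pressure. With Δn_gas = 3 − 2 = +1, Q moves away from K toward the side with fewer gas moles, so the system shifts toward the side with more gas moles — to the right.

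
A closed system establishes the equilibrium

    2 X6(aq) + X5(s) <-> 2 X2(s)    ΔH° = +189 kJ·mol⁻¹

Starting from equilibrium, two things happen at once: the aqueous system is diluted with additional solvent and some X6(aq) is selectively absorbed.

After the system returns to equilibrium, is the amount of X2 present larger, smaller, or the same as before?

decreases

Dilution lowers every aqueous concentration by the same factor. Δn_aq = 0 − 2 = -2, so the system shifts toward the side with more dissolved moles — to the left.
Removing X6 (aq), a reactant, drives the reaction to the left.
The net shift is to the left. X2 is a product, so its amount decreases.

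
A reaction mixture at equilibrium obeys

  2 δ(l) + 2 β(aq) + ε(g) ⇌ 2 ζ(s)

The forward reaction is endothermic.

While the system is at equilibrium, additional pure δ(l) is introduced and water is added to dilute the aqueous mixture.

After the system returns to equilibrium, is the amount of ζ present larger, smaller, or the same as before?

decreases

δ is a pure liquid; its activity is 1 regardless of amount, so Q is unaffected — no shift from this change.
Dilution lowers every aqueous concentration by the same factor. Δn_aq = 0 − 2 = -2, so the system shifts toward the side with more dissolved moles — to the left.
The net shift is to the left. ζ is a product, so its amount decreases.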